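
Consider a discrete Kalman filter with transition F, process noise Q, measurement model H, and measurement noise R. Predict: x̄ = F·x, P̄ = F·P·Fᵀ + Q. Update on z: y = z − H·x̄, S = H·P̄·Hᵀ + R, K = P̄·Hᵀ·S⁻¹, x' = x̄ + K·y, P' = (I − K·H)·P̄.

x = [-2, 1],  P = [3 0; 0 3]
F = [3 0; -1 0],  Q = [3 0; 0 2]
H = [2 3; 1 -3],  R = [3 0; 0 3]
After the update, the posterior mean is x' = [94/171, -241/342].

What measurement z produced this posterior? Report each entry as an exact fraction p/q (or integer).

x̄ = F·x = [-6, 2]
P̄ = F·P·Fᵀ + Q = [30 -9; -9 5]
S = H·P̄·Hᵀ + R = [60 42; 42 132]
K = P̄·Hᵀ·S⁻¹ = [109/342 113/342; 17/171 -73/342]
x' − x̄ = [1120/171, -925/342] = K·y
y = (KᵀK)⁻¹·Kᵀ·(x' − x̄) = [5, 15]
z = y + H·x̄ = [5, 15] + [-6, -12] = [-1, 3]

z = [-1, 3]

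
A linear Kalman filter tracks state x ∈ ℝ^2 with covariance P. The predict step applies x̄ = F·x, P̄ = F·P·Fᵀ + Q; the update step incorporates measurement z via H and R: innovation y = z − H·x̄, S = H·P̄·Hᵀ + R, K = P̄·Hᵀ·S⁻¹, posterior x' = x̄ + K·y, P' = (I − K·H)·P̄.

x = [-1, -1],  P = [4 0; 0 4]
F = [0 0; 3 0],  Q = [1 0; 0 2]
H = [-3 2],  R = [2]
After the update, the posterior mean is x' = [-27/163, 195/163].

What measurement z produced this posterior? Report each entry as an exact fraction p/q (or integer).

z = [3]

x̄ = F·x = [0, -3]
P̄ = F·P·Fᵀ + Q = [1 0; 0 38]
S = H·P̄·Hᵀ + R = [163]
K = P̄·Hᵀ·S⁻¹ = [-3/163; 76/163]
x' − x̄ = [-27/163, 684/163] = K·y
y = (KᵀK)⁻¹·Kᵀ·(x' − x̄) = [9]
z = y + H·x̄ = [9] + [-6] = [3]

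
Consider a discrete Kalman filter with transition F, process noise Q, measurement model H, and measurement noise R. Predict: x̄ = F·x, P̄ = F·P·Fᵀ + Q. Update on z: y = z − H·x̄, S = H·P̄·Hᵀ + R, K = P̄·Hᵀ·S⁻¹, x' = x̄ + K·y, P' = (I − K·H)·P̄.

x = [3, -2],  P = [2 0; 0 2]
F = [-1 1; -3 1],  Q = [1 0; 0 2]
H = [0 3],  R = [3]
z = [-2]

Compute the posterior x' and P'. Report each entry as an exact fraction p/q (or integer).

x' = [-87/67, -55/67]
P' = [143/67 8/67; 8/67 22/67]

x̄ = F·x = [-5, -11]
P̄ = F·P·Fᵀ + Q = [5 8; 8 22]
y = z − H·x̄ = [31]
S = H·P̄·Hᵀ + R = [201]
K = P̄·Hᵀ·S⁻¹ = [8/67; 22/67]
x' = x̄ + K·y = [-87/67, -55/67]
P' = (I − K·H)·P̄ = [143/67 8/67; 8/67 22/67]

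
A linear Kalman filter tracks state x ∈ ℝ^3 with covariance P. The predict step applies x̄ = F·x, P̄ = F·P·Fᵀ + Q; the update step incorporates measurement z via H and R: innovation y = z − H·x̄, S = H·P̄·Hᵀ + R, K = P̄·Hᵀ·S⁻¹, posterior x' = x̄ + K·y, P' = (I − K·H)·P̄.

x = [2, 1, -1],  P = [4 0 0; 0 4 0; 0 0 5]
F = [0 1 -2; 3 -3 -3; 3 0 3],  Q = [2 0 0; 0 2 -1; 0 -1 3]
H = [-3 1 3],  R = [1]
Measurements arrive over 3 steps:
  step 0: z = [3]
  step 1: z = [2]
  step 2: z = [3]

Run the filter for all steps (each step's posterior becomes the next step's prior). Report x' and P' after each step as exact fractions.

step 0: x' = [816/247, 2929/494, 575/247], P' = [2672/247 5321/247 890/247; 5321/247 175133/1482 -13220/741; 890/247 -13220/741 7132/741]
step 1: x' = [11345069/1912932, -9565124/478233, 12688163/956466], P' = [83067995/1912932 -48451430/478233 73785461/956466; -48451430/478233 237630307/956466 -88029169/478233; 73785461/956466 -88029169/478233 66255068/478233]
step 2: x' = [-8200993217/2617051198, 52279269523/15702307188, -50911617485/15702307188], P' = [17488035577/5234102396 -76041027071/15702307188 77157179677/15702307188; -76041027071/15702307188 42603056517/2617051198 -26787458049/2617051198; 77157179677/15702307188 -26787458049/2617051198 10970726015/1308525599]

step 0: x̄ = F·x = [3, 6, 3]
step 0: P̄ = F·P·Fᵀ + Q = [26 18 -30; 18 119 -10; -30 -10 84]
step 0: y = z − H·x̄ = [-3]
step 0: S = H·P̄·Hᵀ + R = [1482]
step 0: K = P̄·Hᵀ·S⁻¹ = [-25/247; 35/1482; 166/741]
step 0: x' = x̄ + K·y = [816/247, 2929/494, 575/247]
step 0: P' = (I − K·H)·P̄ = [2672/247 5321/247 890/247; 5321/247 175133/1482 -13220/741; 890/247 -13220/741 7132/741]
step 1: x̄ = F·x = [629/494, -7341/494, 321/19]
step 1: P̄ = F·P·Fᵀ + Q = [340913/1482 -151799/494 -1297/19; -151799/494 235039/494 -448/19; -1297/19 -448/19 4785/19]
step 1: y = z − H·x̄ = [-7411/247]
step 1: S = H·P̄·Hᵀ + R = [1912932/247]
step 1: K = P̄·Hᵀ·S⁻¹ = [-296939/1912932; 163873/956466; 115687/956466]
step 1: x' = x̄ + K·y = [11345069/1912932, -9565124/478233, 12688163/956466]
step 1: P' = (I − K·H)·P̄ = [83067995/1912932 -48451430/478233 73785461/956466; -48451430/478233 237630307/956466 -88029169/478233; 73785461/956466 -88029169/478233 66255068/478233]
step 2: x̄ = F·x = [-3179041/68319, 8076413/212548, 12240465/212548]
step 2: P̄ = F·P·Fᵀ + Q = [210545305/136638 -18721055/15182 -16322676/7591; -18721055/15182 212010221/212548 363757571/212548; -16322676/7591 363757571/212548 643867755/212548]
step 2: y = z − H·x̄ = [-55373410/159411]
step 2: S = H·P̄·Hᵀ + R = [5234102396/53137]
step 2: K = P̄·Hᵀ·S⁻¹ = [-1961808233/15702307188; 522391811/5234102396; 916616405/5234102396]
step 2: x' = x̄ + K·y = [-8200993217/2617051198, 52279269523/15702307188, -50911617485/15702307188]
step 2: P' = (I − K·H)·P̄ = [17488035577/5234102396 -76041027071/15702307188 77157179677/15702307188; -76041027071/15702307188 42603056517/2617051198 -26787458049/2617051198; 77157179677/15702307188 -26787458049/2617051198 10970726015/1308525599]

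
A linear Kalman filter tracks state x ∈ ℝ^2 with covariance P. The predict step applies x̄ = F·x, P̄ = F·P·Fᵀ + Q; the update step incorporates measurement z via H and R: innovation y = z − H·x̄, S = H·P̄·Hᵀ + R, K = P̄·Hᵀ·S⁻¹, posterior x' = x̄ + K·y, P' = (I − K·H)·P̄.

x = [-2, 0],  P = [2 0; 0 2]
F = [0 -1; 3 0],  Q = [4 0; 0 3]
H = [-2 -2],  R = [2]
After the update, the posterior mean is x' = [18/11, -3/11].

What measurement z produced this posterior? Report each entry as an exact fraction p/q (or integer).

z = [-3]

x̄ = F·x = [0, -6]
P̄ = F·P·Fᵀ + Q = [6 0; 0 21]
S = H·P̄·Hᵀ + R = [110]
K = P̄·Hᵀ·S⁻¹ = [-6/55; -21/55]
x' − x̄ = [18/11, 63/11] = K·y
y = (KᵀK)⁻¹·Kᵀ·(x' − x̄) = [-15]
z = y + H·x̄ = [-15] + [12] = [-3]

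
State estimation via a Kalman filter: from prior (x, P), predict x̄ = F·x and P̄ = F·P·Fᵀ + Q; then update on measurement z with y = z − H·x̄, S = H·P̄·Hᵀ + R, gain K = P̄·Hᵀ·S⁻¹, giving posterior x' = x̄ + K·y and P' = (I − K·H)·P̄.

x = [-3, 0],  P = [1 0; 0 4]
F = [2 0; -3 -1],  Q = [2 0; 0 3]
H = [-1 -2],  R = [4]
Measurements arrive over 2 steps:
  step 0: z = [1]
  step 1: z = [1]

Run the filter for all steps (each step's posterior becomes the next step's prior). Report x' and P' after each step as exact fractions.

step 0: x̄ = F·x = [-6, 9]
step 0: P̄ = F·P·Fᵀ + Q = [6 -6; -6 16]
step 0: y = z − H·x̄ = [13]
step 0: S = H·P̄·Hᵀ + R = [50]
step 0: K = P̄·Hᵀ·S⁻¹ = [3/25; -13/25]
step 0: x' = x̄ + K·y = [-111/25, 56/25]
step 0: P' = (I − K·H)·P̄ = [132/25 -72/25; -72/25 62/25]
step 1: x̄ = F·x = [-222/25, 277/25]
step 1: P̄ = F·P·Fᵀ + Q = [578/25 -648/25; -648/25 893/25]
step 1: y = z − H·x̄ = [357/25]
step 1: S = H·P̄·Hᵀ + R = [1658/25]
step 1: K = P̄·Hᵀ·S⁻¹ = [359/829; -569/829]
step 1: x' = x̄ + K·y = [-2235/829, 1060/829]
step 1: P' = (I − K·H)·P̄ = [8856/829 -5146/829; -5146/829 3711/829]

step 0: x' = [-111/25, 56/25], P' = [132/25 -72/25; -72/25 62/25]
step 1: x' = [-2235/829, 1060/829], P' = [8856/829 -5146/829; -5146/829 3711/829]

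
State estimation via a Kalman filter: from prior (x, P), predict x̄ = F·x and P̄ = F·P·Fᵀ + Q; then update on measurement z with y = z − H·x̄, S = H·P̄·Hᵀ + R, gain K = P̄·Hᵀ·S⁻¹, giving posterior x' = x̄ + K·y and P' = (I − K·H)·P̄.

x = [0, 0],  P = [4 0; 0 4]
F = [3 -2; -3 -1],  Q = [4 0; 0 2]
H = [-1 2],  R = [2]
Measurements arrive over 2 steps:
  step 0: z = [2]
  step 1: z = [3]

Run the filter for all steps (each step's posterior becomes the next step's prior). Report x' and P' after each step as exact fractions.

step 0: x̄ = F·x = [0, 0]
step 0: P̄ = F·P·Fᵀ + Q = [56 -28; -28 42]
step 0: y = z − H·x̄ = [2]
step 0: S = H·P̄·Hᵀ + R = [338]
step 0: K = P̄·Hᵀ·S⁻¹ = [-56/169; 56/169]
step 0: x' = x̄ + K·y = [-112/169, 112/169]
step 0: P' = (I − K·H)·P̄ = [3192/169 1540/169; 1540/169 826/169]
step 1: x̄ = F·x = [-560/169, 224/169]
step 1: P̄ = F·P·Fᵀ + Q = [14228/169 -22456/169; -22456/169 39132/169]
step 1: y = z − H·x̄ = [-501/169]
step 1: S = H·P̄·Hᵀ + R = [260918/169]
step 1: K = P̄·Hᵀ·S⁻¹ = [-29570/130459; 50360/130459]
step 1: x' = x̄ + K·y = [-344630/130459, 23624/130459]
step 1: P' = (I − K·H)·P̄ = [635508/130459 288184/130459; 288184/130459 194452/130459]

step 0: x' = [-112/169, 112/169], P' = [3192/169 1540/169; 1540/169 826/169]
step 1: x' = [-344630/130459, 23624/130459], P' = [635508/130459 288184/130459; 288184/130459 194452/130459]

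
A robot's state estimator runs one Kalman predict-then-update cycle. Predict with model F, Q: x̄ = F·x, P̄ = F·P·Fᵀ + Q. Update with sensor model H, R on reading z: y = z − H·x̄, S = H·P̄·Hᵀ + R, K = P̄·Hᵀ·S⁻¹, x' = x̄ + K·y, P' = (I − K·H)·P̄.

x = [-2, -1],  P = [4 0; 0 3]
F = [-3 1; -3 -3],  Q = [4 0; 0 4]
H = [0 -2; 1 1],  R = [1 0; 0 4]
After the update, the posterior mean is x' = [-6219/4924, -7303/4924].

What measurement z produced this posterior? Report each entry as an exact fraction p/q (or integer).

z = [3, -3]

x̄ = F·x = [5, 9]
P̄ = F·P·Fᵀ + Q = [43 27; 27 67]
S = H·P̄·Hᵀ + R = [269 -188; -188 168]
K = P̄·Hᵀ·S⁻¹ = [511/1231 4339/4924; -605/1231 47/4924]
x' − x̄ = [-30839/4924, -51619/4924] = K·y
y = (KᵀK)⁻¹·Kᵀ·(x' − x̄) = [21, -17]
z = y + H·x̄ = [21, -17] + [-18, 14] = [3, -3]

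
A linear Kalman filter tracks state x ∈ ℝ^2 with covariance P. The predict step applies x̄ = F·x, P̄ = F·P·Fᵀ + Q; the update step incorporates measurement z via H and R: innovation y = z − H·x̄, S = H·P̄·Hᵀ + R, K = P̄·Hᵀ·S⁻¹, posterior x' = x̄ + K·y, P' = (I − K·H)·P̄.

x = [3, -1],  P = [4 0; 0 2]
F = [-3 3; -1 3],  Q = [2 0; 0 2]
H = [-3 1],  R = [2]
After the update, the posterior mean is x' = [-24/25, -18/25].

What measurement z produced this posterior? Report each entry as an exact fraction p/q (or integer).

z = [2]

x̄ = F·x = [-12, -6]
P̄ = F·P·Fᵀ + Q = [56 30; 30 24]
S = H·P̄·Hᵀ + R = [350]
K = P̄·Hᵀ·S⁻¹ = [-69/175; -33/175]
x' − x̄ = [276/25, 132/25] = K·y
y = (KᵀK)⁻¹·Kᵀ·(x' − x̄) = [-28]
z = y + H·x̄ = [-28] + [30] = [2]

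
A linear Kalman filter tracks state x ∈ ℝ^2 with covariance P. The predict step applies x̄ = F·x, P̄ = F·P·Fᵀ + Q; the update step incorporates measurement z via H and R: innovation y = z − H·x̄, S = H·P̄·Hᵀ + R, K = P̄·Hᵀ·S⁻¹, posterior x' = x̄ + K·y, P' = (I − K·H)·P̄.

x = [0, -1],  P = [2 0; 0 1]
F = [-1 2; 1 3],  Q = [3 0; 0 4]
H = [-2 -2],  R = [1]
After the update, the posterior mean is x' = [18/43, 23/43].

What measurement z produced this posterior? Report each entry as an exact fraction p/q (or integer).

x̄ = F·x = [-2, -3]
P̄ = F·P·Fᵀ + Q = [9 4; 4 15]
S = H·P̄·Hᵀ + R = [129]
K = P̄·Hᵀ·S⁻¹ = [-26/129; -38/129]
x' − x̄ = [104/43, 152/43] = K·y
y = (KᵀK)⁻¹·Kᵀ·(x' − x̄) = [-12]
z = y + H·x̄ = [-12] + [10] = [-2]

z = [-2]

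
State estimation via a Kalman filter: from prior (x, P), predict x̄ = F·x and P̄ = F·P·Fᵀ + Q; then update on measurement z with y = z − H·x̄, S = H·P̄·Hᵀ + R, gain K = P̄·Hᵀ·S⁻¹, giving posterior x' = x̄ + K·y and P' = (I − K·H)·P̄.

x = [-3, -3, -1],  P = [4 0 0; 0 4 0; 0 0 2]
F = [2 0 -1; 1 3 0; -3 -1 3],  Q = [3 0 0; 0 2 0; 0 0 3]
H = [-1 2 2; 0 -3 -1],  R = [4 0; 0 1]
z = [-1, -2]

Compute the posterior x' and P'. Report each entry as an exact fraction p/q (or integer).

x̄ = F·x = [-5, -12, 9]
P̄ = F·P·Fᵀ + Q = [21 8 -30; 8 42 -24; -30 -24 61]
y = z − H·x̄ = [0, -29]
S = H·P̄·Hᵀ + R = [333 -188; -188 296]
K = P̄·Hᵀ·S⁻¹ = [-2264/7903 -5111/31612; -1361/7903 -14351/31612; 8213/15806 23215/63224]
x' = x̄ + K·y = [-9841/31612, 36835/31612, -104219/63224]
P' = (I − K·H)·P̄ = [52939/15806 -7429/15806 49685/31612; -7429/15806 8167/15806 -34651/31612; 49685/31612 -34651/31612 184691/63224]

x' = [-9841/31612, 36835/31612, -104219/63224]
P' = [52939/15806 -7429/15806 49685/31612; -7429/15806 8167/15806 -34651/31612; 49685/31612 -34651/31612 184691/63224]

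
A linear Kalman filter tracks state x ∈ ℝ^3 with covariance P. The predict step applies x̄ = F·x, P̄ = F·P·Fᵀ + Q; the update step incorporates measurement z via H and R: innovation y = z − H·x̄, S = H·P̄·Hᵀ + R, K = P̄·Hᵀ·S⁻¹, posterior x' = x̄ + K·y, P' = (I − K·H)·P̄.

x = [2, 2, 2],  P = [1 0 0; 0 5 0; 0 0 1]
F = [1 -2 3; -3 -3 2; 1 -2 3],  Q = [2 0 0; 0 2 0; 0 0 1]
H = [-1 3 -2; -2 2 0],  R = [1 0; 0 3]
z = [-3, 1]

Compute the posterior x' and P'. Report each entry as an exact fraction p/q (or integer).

x̄ = F·x = [4, -8, 4]
P̄ = F·P·Fᵀ + Q = [32 33 30; 33 60 33; 30 33 31]
y = z − H·x̄ = [33, 25]
S = H·P̄·Hᵀ + R = [223 148; 148 107]
K = P̄·Hᵀ·S⁻¹ = [453/1957 -590/1957; 675/1957 54/1957; -139/1957 302/1957]
x' = x̄ + K·y = [8027/1957, 7969/1957, 10791/1957]
P' = (I − K·H)·P̄ = [60633/1957 59748/1957 59079/1957; 59748/1957 59829/1957 59532/1957; 59079/1957 59532/1957 59828/1957]

x' = [8027/1957, 7969/1957, 10791/1957]
P' = [60633/1957 59748/1957 59079/1957; 59748/1957 59829/1957 59532/1957; 59079/1957 59532/1957 59828/1957]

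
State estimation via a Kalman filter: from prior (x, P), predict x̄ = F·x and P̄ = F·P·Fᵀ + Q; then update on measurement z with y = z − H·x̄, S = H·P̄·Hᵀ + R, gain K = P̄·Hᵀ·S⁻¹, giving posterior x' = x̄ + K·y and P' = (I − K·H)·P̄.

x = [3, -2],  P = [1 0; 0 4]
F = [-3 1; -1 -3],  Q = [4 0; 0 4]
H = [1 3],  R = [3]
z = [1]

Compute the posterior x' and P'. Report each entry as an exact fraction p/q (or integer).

x' = [-743/67, 1347/335]
P' = [1119/67 -375/67; -375/67 739/335]

x̄ = F·x = [-11, 3]
P̄ = F·P·Fᵀ + Q = [17 -9; -9 41]
y = z − H·x̄ = [3]
S = H·P̄·Hᵀ + R = [335]
K = P̄·Hᵀ·S⁻¹ = [-2/67; 114/335]
x' = x̄ + K·y = [-743/67, 1347/335]
P' = (I − K·H)·P̄ = [1119/67 -375/67; -375/67 739/335]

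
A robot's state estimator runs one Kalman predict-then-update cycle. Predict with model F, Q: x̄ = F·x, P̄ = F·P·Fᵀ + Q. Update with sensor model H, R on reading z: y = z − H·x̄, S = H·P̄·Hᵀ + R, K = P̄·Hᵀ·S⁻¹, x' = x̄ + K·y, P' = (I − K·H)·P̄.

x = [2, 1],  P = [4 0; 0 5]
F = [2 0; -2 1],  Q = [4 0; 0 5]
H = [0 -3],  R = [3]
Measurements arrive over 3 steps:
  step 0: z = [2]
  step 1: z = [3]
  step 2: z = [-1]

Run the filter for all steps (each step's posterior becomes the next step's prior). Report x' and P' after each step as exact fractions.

step 0: x̄ = F·x = [4, -3]
step 0: P̄ = F·P·Fᵀ + Q = [20 -16; -16 26]
step 0: y = z − H·x̄ = [-7]
step 0: S = H·P̄·Hᵀ + R = [237]
step 0: K = P̄·Hᵀ·S⁻¹ = [16/79; -26/79]
step 0: x' = x̄ + K·y = [204/79, -55/79]
step 0: P' = (I − K·H)·P̄ = [812/79 -16/79; -16/79 26/79]
step 1: x̄ = F·x = [408/79, -463/79]
step 1: P̄ = F·P·Fᵀ + Q = [3564/79 -3280/79; -3280/79 3733/79]
step 1: y = z − H·x̄ = [-1152/79]
step 1: S = H·P̄·Hᵀ + R = [33834/79]
step 1: K = P̄·Hᵀ·S⁻¹ = [1640/5639; -3733/11278]
step 1: x' = x̄ + K·y = [5208/5639, -5831/5639]
step 1: P' = (I − K·H)·P̄ = [50124/5639 -1640/5639; -1640/5639 3733/11278]
step 2: x̄ = F·x = [10416/5639, -16247/5639]
step 2: P̄ = F·P·Fᵀ + Q = [223052/5639 -203776/5639; -203776/5639 474235/11278]
step 2: y = z − H·x̄ = [-54380/5639]
step 2: S = H·P̄·Hᵀ + R = [4301949/11278]
step 2: K = P̄·Hᵀ·S⁻¹ = [407552/1433983; -474235/1433983]
step 2: x' = x̄ + K·y = [-1281488/1433983, 441741/1433983]
step 2: P' = (I − K·H)·P̄ = [12538540/1433983 -407552/1433983; -407552/1433983 474235/1433983]

step 0: x' = [204/79, -55/79], P' = [812/79 -16/79; -16/79 26/79]
step 1: x' = [5208/5639, -5831/5639], P' = [50124/5639 -1640/5639; -1640/5639 3733/11278]
step 2: x' = [-1281488/1433983, 441741/1433983], P' = [12538540/1433983 -407552/1433983; -407552/1433983 474235/1433983]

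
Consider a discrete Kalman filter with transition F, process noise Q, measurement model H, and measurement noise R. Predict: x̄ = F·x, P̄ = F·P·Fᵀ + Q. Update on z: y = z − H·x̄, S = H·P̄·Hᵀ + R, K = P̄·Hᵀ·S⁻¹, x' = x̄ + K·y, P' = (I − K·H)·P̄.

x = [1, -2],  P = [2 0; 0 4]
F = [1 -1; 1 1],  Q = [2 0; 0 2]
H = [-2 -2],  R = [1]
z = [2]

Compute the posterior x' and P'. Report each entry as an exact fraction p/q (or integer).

x̄ = F·x = [3, -1]
P̄ = F·P·Fᵀ + Q = [8 -2; -2 8]
y = z − H·x̄ = [6]
S = H·P̄·Hᵀ + R = [49]
K = P̄·Hᵀ·S⁻¹ = [-12/49; -12/49]
x' = x̄ + K·y = [75/49, -121/49]
P' = (I − K·H)·P̄ = [248/49 -242/49; -242/49 248/49]

x' = [75/49, -121/49]
P' = [248/49 -242/49; -242/49 248/49]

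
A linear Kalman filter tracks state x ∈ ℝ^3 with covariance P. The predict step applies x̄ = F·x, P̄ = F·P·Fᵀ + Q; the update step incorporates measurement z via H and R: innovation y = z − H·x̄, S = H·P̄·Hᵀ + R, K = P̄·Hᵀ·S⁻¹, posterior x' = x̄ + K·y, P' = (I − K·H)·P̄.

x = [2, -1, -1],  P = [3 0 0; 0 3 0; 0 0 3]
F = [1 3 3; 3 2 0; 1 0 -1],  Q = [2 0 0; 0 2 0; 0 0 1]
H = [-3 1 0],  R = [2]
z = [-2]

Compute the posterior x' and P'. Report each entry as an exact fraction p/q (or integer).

x' = [263/103, 592/103, 375/206]
P' = [452/103 1281/103 789/206; 1281/103 3823/103 1197/103; 789/206 1197/103 2155/412]

x̄ = F·x = [-4, 4, 3]
P̄ = F·P·Fᵀ + Q = [59 27 -6; 27 41 9; -6 9 7]
y = z − H·x̄ = [-18]
S = H·P̄·Hᵀ + R = [412]
K = P̄·Hᵀ·S⁻¹ = [-75/206; -10/103; 27/412]
x' = x̄ + K·y = [263/103, 592/103, 375/206]
P' = (I − K·H)·P̄ = [452/103 1281/103 789/206; 1281/103 3823/103 1197/103; 789/206 1197/103 2155/412]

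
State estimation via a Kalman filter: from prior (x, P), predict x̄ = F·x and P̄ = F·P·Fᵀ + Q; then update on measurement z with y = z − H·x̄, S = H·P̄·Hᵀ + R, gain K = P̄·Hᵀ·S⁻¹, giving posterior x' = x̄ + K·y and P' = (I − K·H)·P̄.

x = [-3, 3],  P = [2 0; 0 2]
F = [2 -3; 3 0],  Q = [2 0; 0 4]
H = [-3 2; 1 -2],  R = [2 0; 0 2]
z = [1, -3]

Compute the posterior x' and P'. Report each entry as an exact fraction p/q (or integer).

x' = [661/2021, 2571/2021]
P' = [1916/2021 1900/2021; 1900/2021 2382/2021]

x̄ = F·x = [-15, -9]
P̄ = F·P·Fᵀ + Q = [28 12; 12 22]
y = z − H·x̄ = [-26, -6]
S = H·P̄·Hᵀ + R = [198 -76; -76 70]
K = P̄·Hᵀ·S⁻¹ = [-974/2021 -942/2021; -468/2021 -1432/2021]
x' = x̄ + K·y = [661/2021, 2571/2021]
P' = (I − K·H)·P̄ = [1916/2021 1900/2021; 1900/2021 2382/2021]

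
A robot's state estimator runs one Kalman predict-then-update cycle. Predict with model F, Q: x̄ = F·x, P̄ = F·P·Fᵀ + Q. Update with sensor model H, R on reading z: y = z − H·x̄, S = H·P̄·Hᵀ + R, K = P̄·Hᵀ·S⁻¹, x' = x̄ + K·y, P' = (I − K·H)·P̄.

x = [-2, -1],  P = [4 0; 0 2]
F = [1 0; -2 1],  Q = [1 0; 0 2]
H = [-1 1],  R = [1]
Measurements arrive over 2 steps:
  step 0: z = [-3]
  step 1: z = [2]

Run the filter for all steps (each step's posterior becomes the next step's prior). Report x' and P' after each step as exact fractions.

step 0: x' = [10/21, -7/3], P' = [41/42 2/3; 2/3 4/3]
step 1: x' = [-587/425, 21/425], P' = [393/425 256/425; 256/425 502/425]

step 0: x̄ = F·x = [-2, 3]
step 0: P̄ = F·P·Fᵀ + Q = [5 -8; -8 20]
step 0: y = z − H·x̄ = [-8]
step 0: S = H·P̄·Hᵀ + R = [42]
step 0: K = P̄·Hᵀ·S⁻¹ = [-13/42; 2/3]
step 0: x' = x̄ + K·y = [10/21, -7/3]
step 0: P' = (I − K·H)·P̄ = [41/42 2/3; 2/3 4/3]
step 1: x̄ = F·x = [10/21, -23/7]
step 1: P̄ = F·P·Fᵀ + Q = [83/42 -9/7; -9/7 32/7]
step 1: y = z − H·x̄ = [121/21]
step 1: S = H·P̄·Hᵀ + R = [425/42]
step 1: K = P̄·Hᵀ·S⁻¹ = [-137/425; 246/425]
step 1: x' = x̄ + K·y = [-587/425, 21/425]
step 1: P' = (I − K·H)·P̄ = [393/425 256/425; 256/425 502/425]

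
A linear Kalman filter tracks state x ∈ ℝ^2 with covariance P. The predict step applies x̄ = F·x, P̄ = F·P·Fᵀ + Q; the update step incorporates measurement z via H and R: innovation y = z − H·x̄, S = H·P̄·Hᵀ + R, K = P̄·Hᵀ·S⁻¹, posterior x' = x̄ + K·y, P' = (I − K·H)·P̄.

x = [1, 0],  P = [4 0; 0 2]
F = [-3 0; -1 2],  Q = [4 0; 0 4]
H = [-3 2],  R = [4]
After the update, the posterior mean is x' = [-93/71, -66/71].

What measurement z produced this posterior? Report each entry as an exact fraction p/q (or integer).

x̄ = F·x = [-3, -1]
P̄ = F·P·Fᵀ + Q = [40 12; 12 16]
S = H·P̄·Hᵀ + R = [284]
K = P̄·Hᵀ·S⁻¹ = [-24/71; -1/71]
x' − x̄ = [120/71, 5/71] = K·y
y = (KᵀK)⁻¹·Kᵀ·(x' − x̄) = [-5]
z = y + H·x̄ = [-5] + [7] = [2]

z = [2]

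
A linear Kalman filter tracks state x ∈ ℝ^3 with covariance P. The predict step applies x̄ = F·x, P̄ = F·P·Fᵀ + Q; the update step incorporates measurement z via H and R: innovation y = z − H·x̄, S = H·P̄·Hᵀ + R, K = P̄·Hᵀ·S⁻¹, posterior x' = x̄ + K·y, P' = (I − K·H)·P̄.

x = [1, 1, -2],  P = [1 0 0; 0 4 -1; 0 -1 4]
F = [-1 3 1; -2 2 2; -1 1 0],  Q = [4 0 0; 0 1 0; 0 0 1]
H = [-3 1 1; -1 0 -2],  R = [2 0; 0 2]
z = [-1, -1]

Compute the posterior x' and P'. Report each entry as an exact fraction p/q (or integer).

x̄ = F·x = [0, -4, 0]
P̄ = F·P·Fᵀ + Q = [39 26 12; 26 29 8; 12 8 6]
y = z − H·x̄ = [3, -1]
S = H·P̄·Hᵀ + R = [176 123; 123 113]
K = P̄·Hᵀ·S⁻¹ = [-1178/4759 -1371/4759; 533/4759 -2349/4759; 466/4759 -1518/4759]
x' = x̄ + K·y = [-2163/4759, -15088/4759, 2916/4759]
P' = (I − K·H)·P̄ = [6166/4759 17854/4759 -1712/4759; 17854/4759 61206/4759 -6578/4759; -1712/4759 -6578/4759 2374/4759]

x' = [-2163/4759, -15088/4759, 2916/4759]
P' = [6166/4759 17854/4759 -1712/4759; 17854/4759 61206/4759 -6578/4759; -1712/4759 -6578/4759 2374/4759]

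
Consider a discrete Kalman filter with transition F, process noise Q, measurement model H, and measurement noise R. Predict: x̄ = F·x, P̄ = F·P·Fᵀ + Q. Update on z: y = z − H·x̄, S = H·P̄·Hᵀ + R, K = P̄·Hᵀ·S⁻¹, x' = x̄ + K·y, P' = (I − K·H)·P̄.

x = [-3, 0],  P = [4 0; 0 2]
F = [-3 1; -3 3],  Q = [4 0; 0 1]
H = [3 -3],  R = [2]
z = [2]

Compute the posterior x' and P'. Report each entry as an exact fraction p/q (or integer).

x' = [9, 993/119]
P' = [42 42; 42 5024/119]

x̄ = F·x = [9, 9]
P̄ = F·P·Fᵀ + Q = [42 42; 42 55]
y = z − H·x̄ = [2]
S = H·P̄·Hᵀ + R = [119]
K = P̄·Hᵀ·S⁻¹ = [0; -39/119]
x' = x̄ + K·y = [9, 993/119]
P' = (I − K·H)·P̄ = [42 42; 42 5024/119]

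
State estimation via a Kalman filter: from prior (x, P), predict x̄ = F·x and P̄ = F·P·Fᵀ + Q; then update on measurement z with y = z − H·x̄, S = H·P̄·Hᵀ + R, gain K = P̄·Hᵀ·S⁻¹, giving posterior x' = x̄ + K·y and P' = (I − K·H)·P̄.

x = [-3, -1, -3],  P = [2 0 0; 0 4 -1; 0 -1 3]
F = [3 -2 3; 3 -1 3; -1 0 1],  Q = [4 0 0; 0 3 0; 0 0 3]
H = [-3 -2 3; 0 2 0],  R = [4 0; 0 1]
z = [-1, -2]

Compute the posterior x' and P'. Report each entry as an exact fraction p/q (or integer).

x' = [63580/38031, -39673/38031, 25493/38031]
P' = [189955/38031 1034/38031 180911/38031; 1034/38031 9106/38031 6718/38031; 180911/38031 6718/38031 191887/38031]

x̄ = F·x = [-16, -17, 0]
P̄ = F·P·Fᵀ + Q = [77 62 5; 62 58 4; 5 4 8]
y = z − H·x̄ = [-83, 32]
S = H·P̄·Hᵀ + R = [1607 -580; -580 233]
K = P̄·Hᵀ·S⁻¹ = [-7300/38031 2068/38031; -290/38031 18212/38031; 4873/38031 13436/38031]
x' = x̄ + K·y = [63580/38031, -39673/38031, 25493/38031]
P' = (I − K·H)·P̄ = [189955/38031 1034/38031 180911/38031; 1034/38031 9106/38031 6718/38031; 180911/38031 6718/38031 191887/38031]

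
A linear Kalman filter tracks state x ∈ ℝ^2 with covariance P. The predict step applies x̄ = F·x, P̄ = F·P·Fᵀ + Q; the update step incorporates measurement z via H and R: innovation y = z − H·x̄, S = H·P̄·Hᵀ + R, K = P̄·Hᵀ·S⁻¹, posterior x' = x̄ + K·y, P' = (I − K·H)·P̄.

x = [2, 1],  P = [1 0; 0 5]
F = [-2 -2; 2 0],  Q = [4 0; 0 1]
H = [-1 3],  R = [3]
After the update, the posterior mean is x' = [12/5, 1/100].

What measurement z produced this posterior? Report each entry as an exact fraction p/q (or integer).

z = [-3]

x̄ = F·x = [-6, 4]
P̄ = F·P·Fᵀ + Q = [28 -4; -4 5]
S = H·P̄·Hᵀ + R = [100]
K = P̄·Hᵀ·S⁻¹ = [-2/5; 19/100]
x' − x̄ = [42/5, -399/100] = K·y
y = (KᵀK)⁻¹·Kᵀ·(x' − x̄) = [-21]
z = y + H·x̄ = [-21] + [18] = [-3]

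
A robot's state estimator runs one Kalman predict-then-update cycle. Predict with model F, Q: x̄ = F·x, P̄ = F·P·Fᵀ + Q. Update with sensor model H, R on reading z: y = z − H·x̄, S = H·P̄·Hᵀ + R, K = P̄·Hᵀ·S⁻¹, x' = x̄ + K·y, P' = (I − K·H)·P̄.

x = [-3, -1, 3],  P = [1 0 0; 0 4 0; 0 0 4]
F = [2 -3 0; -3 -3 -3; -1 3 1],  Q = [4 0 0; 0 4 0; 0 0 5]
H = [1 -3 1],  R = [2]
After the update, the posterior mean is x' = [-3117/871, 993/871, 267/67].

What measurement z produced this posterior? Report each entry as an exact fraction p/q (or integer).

z = [-3]

x̄ = F·x = [-3, 3, 3]
P̄ = F·P·Fᵀ + Q = [44 30 -38; 30 85 -45; -38 -45 46]
S = H·P̄·Hᵀ + R = [871]
K = P̄·Hᵀ·S⁻¹ = [-84/871; -270/871; 11/67]
x' − x̄ = [-504/871, -1620/871, 66/67] = K·y
y = (KᵀK)⁻¹·Kᵀ·(x' − x̄) = [6]
z = y + H·x̄ = [6] + [-9] = [-3]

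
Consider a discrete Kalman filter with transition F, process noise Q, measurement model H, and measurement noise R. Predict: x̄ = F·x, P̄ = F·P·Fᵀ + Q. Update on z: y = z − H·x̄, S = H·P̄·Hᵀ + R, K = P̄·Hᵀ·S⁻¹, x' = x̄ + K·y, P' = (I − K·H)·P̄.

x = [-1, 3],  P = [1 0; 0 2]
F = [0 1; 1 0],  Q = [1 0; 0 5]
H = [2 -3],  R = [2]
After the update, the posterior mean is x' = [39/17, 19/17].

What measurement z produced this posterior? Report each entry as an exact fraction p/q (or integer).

x̄ = F·x = [3, -1]
P̄ = F·P·Fᵀ + Q = [3 0; 0 6]
S = H·P̄·Hᵀ + R = [68]
K = P̄·Hᵀ·S⁻¹ = [3/34; -9/34]
x' − x̄ = [-12/17, 36/17] = K·y
y = (KᵀK)⁻¹·Kᵀ·(x' − x̄) = [-8]
z = y + H·x̄ = [-8] + [9] = [1]

z = [1]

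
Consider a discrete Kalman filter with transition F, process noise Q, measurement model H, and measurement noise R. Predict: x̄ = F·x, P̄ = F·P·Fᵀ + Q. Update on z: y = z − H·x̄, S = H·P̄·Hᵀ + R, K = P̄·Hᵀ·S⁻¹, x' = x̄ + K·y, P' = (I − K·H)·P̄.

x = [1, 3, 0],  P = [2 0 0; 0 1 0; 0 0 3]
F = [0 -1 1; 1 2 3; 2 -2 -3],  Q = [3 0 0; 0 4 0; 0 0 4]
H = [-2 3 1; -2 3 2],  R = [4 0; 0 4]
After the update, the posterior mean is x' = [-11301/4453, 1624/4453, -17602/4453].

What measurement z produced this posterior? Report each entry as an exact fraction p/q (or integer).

z = [2, -2]

x̄ = F·x = [-3, 7, -4]
P̄ = F·P·Fᵀ + Q = [7 7 -7; 7 37 -27; -7 -27 43]
S = H·P̄·Hᵀ + R = [190 162; 162 185]
K = P̄·Hᵀ·S⁻¹ = [567/4453 -665/4453; 2992/4453 -1585/4453; -3759/4453 3749/4453]
x' − x̄ = [2058/4453, -29547/4453, 210/4453] = K·y
y = (KᵀK)⁻¹·Kᵀ·(x' − x̄) = [-21, -21]
z = y + H·x̄ = [-21, -21] + [23, 19] = [2, -2]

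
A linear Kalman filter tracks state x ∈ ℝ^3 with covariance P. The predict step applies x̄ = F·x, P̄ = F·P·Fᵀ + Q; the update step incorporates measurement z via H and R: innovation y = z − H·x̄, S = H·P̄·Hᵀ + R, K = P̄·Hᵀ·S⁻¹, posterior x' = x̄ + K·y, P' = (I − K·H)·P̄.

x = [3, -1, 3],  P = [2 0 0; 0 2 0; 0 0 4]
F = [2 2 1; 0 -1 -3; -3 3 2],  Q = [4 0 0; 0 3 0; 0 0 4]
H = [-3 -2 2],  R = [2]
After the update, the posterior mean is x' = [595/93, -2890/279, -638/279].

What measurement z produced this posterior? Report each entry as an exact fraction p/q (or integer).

x̄ = F·x = [7, -8, -6]
P̄ = F·P·Fᵀ + Q = [24 -16 8; -16 41 -30; 8 -30 56]
S = H·P̄·Hᵀ + R = [558]
K = P̄·Hᵀ·S⁻¹ = [-4/93; -47/279; 74/279]
x' − x̄ = [-56/93, -658/279, 1036/279] = K·y
y = (KᵀK)⁻¹·Kᵀ·(x' − x̄) = [14]
z = y + H·x̄ = [14] + [-17] = [-3]

z = [-3]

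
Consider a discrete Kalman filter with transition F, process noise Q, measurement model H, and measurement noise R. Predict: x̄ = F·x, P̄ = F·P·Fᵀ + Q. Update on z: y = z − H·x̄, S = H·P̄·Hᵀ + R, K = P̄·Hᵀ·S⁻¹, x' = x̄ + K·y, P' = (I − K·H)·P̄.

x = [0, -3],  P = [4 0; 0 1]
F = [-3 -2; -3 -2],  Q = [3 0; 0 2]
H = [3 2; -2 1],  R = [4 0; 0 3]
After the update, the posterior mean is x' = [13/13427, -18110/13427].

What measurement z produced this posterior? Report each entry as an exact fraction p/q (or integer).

z = [-3, -2]

x̄ = F·x = [6, 6]
P̄ = F·P·Fᵀ + Q = [43 40; 40 42]
S = H·P̄·Hᵀ + R = [1039 -214; -214 57]
K = P̄·Hᵀ·S⁻¹ = [2069/13427 -3068/13427; 3496/13427 4174/13427]
x' − x̄ = [-80549/13427, -98672/13427] = K·y
y = (KᵀK)⁻¹·Kᵀ·(x' − x̄) = [-33, 4]
z = y + H·x̄ = [-33, 4] + [30, -6] = [-3, -2]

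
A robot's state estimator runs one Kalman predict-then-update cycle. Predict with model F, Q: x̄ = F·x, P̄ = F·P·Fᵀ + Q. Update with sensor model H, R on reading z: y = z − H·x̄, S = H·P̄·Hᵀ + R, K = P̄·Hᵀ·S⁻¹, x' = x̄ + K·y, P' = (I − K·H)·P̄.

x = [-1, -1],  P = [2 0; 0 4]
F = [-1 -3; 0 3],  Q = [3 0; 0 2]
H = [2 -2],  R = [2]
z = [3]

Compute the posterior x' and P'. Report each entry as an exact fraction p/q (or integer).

x̄ = F·x = [4, -3]
P̄ = F·P·Fᵀ + Q = [41 -36; -36 38]
y = z − H·x̄ = [-11]
S = H·P̄·Hᵀ + R = [606]
K = P̄·Hᵀ·S⁻¹ = [77/303; -74/303]
x' = x̄ + K·y = [365/303, -95/303]
P' = (I − K·H)·P̄ = [565/303 488/303; 488/303 562/303]

x' = [365/303, -95/303]
P' = [565/303 488/303; 488/303 562/303]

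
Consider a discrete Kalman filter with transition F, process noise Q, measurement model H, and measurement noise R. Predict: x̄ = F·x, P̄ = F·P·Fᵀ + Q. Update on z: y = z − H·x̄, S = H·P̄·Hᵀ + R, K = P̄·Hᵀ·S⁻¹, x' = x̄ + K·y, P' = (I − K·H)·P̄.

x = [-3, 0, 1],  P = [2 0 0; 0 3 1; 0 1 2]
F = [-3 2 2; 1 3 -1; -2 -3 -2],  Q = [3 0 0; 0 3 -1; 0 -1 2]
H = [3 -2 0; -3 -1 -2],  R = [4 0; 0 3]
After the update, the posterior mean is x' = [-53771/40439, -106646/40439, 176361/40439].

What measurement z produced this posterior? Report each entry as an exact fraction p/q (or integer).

z = [1, -2]

x̄ = F·x = [11, -4, 4]
P̄ = F·P·Fᵀ + Q = [49 12 -24; 12 28 -31; -24 -31 57]
S = H·P̄·Hᵀ + R = [413 -329; -329 360]
K = P̄·Hᵀ·S⁻¹ = [7761/40439 -768/5777; -7858/40439 -1058/5777; -7219/40439 -1119/5777]
x' − x̄ = [-498600/40439, 55110/40439, 14605/40439] = K·y
y = (KᵀK)⁻¹·Kᵀ·(x' − x̄) = [-40, 35]
z = y + H·x̄ = [-40, 35] + [41, -37] = [1, -2]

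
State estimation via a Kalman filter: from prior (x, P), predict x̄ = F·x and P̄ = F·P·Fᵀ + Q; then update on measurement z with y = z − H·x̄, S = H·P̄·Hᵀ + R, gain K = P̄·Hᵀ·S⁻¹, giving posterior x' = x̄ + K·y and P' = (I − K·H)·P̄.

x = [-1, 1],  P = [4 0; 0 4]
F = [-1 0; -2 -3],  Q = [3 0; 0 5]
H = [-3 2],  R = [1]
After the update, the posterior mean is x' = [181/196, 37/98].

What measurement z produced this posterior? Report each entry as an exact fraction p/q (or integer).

z = [-2]

x̄ = F·x = [1, -1]
P̄ = F·P·Fᵀ + Q = [7 8; 8 57]
S = H·P̄·Hᵀ + R = [196]
K = P̄·Hᵀ·S⁻¹ = [-5/196; 45/98]
x' − x̄ = [-15/196, 135/98] = K·y
y = (KᵀK)⁻¹·Kᵀ·(x' − x̄) = [3]
z = y + H·x̄ = [3] + [-5] = [-2]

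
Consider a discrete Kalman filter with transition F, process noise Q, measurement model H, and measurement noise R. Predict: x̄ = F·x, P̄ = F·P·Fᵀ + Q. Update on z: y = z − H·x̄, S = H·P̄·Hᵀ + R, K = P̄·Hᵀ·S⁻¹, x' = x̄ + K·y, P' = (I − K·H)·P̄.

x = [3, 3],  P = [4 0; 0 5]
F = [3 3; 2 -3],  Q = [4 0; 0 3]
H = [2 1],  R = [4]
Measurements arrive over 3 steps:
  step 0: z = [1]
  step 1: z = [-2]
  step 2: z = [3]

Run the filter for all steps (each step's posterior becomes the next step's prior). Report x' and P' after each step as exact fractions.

step 0: x' = [266/81, -419/81], P' = [5339/324 -5041/162; -5041/162 5063/81]
step 1: x' = [-1769/4748, -10763/11870], P' = [1229701/9496 -1237585/4748; -1237585/4748 6273529/11870]
step 2: x' = [-100621477/6600651, 220631791/6600651], P' = [7359216619/26402604 -7428440711/13201302; -7428440711/13201302 7523877487/6600651]

step 0: x̄ = F·x = [18, -3]
step 0: P̄ = F·P·Fᵀ + Q = [85 -21; -21 64]
step 0: y = z − H·x̄ = [-32]
step 0: S = H·P̄·Hᵀ + R = [324]
step 0: K = P̄·Hᵀ·S⁻¹ = [149/324; 11/162]
step 0: x' = x̄ + K·y = [266/81, -419/81]
step 0: P' = (I − K·H)·P̄ = [5339/324 -5041/162; -5041/162 5063/81]
step 1: x̄ = F·x = [-17/3, 1789/81]
step 1: P̄ = F·P·Fᵀ + Q = [619/4 -1111/3; -1111/3 81395/81]
step 1: y = z − H·x̄ = [-1033/81]
step 1: S = H·P̄·Hᵀ + R = [11870/81]
step 1: K = P̄·Hᵀ·S⁻¹ = [-1971/4748; 21401/11870]
step 1: x' = x̄ + K·y = [-1769/4748, -10763/11870]
step 1: P' = (I − K·H)·P̄ = [1229701/9496 -1237585/4748; -1237585/4748 6273529/11870]
step 2: x̄ = F·x = [-91113/23740, 11722/5935]
step 2: P̄ = F·P·Fᵀ + Q = [58608209/47480 -18978558/5935; -18978558/5935 49886713/5935]
step 2: y = z − H·x̄ = [103279/11870]
step 2: S = H·P̄·Hᵀ + R = [6600651/11870]
step 2: K = P̄·Hᵀ·S⁻¹ = [-17306023/13201302; 23859194/6600651]
step 2: x' = x̄ + K·y = [-100621477/6600651, 220631791/6600651]
step 2: P' = (I − K·H)·P̄ = [7359216619/26402604 -7428440711/13201302; -7428440711/13201302 7523877487/6600651]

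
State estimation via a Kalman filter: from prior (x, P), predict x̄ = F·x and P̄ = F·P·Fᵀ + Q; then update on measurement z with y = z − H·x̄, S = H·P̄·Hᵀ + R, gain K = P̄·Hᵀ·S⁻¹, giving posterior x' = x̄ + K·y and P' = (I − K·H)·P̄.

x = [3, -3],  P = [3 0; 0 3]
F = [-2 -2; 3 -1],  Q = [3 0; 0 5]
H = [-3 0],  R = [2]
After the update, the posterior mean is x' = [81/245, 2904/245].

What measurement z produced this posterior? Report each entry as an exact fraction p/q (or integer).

z = [-1]

x̄ = F·x = [0, 12]
P̄ = F·P·Fᵀ + Q = [27 -12; -12 35]
S = H·P̄·Hᵀ + R = [245]
K = P̄·Hᵀ·S⁻¹ = [-81/245; 36/245]
x' − x̄ = [81/245, -36/245] = K·y
y = (KᵀK)⁻¹·Kᵀ·(x' − x̄) = [-1]
z = y + H·x̄ = [-1] + [0] = [-1]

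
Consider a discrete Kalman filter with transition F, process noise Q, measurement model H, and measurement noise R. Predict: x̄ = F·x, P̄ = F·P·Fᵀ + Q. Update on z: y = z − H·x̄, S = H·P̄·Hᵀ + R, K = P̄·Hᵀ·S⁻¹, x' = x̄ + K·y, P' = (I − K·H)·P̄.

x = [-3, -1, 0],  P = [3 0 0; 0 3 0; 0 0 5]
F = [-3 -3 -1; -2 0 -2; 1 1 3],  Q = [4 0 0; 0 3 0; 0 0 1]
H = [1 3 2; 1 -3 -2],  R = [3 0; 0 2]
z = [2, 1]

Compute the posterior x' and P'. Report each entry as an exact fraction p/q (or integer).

x' = [37959/22376, -10087/22376, 22169/22376]
P' = [27423/22376 11513/22376 -14511/22376; 11513/22376 348895/22376 -518329/22376; -14511/22376 -518329/22376 776871/22376]

x̄ = F·x = [12, 6, -4]
P̄ = F·P·Fᵀ + Q = [63 28 -33; 28 35 -36; -33 -36 52]
y = z − H·x̄ = [-20, -1]
S = H·P̄·Hᵀ + R = [193 -28; -28 120]
K = P̄·Hᵀ·S⁻¹ = [2745/5594 10953/22376; 1795/5594 743/22376; -1313/5594 -6633/22376]
x' = x̄ + K·y = [37959/22376, -10087/22376, 22169/22376]
P' = (I − K·H)·P̄ = [27423/22376 11513/22376 -14511/22376; 11513/22376 348895/22376 -518329/22376; -14511/22376 -518329/22376 776871/22376]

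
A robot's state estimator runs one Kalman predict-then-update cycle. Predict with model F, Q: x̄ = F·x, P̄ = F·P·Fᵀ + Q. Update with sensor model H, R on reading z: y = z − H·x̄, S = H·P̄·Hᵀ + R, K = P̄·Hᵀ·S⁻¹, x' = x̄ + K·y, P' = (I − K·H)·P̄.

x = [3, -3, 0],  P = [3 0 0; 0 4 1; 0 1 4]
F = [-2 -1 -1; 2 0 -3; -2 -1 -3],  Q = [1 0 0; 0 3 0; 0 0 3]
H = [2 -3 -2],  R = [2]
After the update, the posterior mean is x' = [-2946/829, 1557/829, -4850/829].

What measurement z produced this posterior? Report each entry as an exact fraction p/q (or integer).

z = [-1]

x̄ = F·x = [-3, 6, -3]
P̄ = F·P·Fᵀ + Q = [23 3 32; 3 51 27; 32 27 61]
S = H·P̄·Hᵀ + R = [829]
K = P̄·Hᵀ·S⁻¹ = [-27/829; -201/829; -139/829]
x' − x̄ = [-459/829, -3417/829, -2363/829] = K·y
y = (KᵀK)⁻¹·Kᵀ·(x' − x̄) = [17]
z = y + H·x̄ = [17] + [-18] = [-1]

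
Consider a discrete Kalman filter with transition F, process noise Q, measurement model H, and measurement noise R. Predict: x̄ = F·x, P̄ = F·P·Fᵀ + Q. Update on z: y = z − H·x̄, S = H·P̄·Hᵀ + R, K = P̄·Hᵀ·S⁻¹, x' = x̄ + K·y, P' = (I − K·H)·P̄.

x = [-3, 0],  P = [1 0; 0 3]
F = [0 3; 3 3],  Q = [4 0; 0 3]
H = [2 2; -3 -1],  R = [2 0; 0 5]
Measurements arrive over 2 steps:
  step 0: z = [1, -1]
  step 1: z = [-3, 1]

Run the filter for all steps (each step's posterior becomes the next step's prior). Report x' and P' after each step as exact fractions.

step 0: x̄ = F·x = [0, -9]
step 0: P̄ = F·P·Fᵀ + Q = [31 27; 27 39]
step 0: y = z − H·x̄ = [19, -10]
step 0: S = H·P̄·Hᵀ + R = [498 -480; -480 485]
step 0: K = P̄·Hᵀ·S⁻¹ = [-134/1113 -136/371; 214/371 120/371]
step 0: x' = x̄ + K·y = [1534/1113, -473/371]
step 0: P' = (I − K·H)·P̄ = [1087/1113 -407/371; -407/371 621/371]
step 1: x̄ = F·x = [-1419/371, 115/371]
step 1: P̄ = F·P·Fᵀ + Q = [7073/371 1926/371; 1926/371 2637/371]
step 1: y = z − H·x̄ = [1495/371, -3771/371]
step 1: S = H·P̄·Hᵀ + R = [54990/371 -63120/371; -63120/371 79705/371]
step 1: K = P̄·Hᵀ·S⁻¹ = [-7111/107505 -12283/35835; 5877/11945 3393/11945]
step 1: x' = x̄ + K·y = [-65291/107505, -7103/11945]
step 1: P' = (I − K·H)·P̄ = [95678/107505 -11421/11945; -11421/11945 17298/11945]

step 0: x' = [1534/1113, -473/371], P' = [1087/1113 -407/371; -407/371 621/371]
step 1: x' = [-65291/107505, -7103/11945], P' = [95678/107505 -11421/11945; -11421/11945 17298/11945]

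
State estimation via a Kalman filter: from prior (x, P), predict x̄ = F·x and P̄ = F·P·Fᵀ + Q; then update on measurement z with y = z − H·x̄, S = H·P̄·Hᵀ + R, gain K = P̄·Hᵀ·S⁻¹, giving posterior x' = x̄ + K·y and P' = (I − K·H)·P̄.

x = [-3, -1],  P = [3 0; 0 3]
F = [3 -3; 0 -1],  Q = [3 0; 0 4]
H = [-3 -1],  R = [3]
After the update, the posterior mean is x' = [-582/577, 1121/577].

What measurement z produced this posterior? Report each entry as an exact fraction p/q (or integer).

z = [1]

x̄ = F·x = [-6, 1]
P̄ = F·P·Fᵀ + Q = [57 9; 9 7]
S = H·P̄·Hᵀ + R = [577]
K = P̄·Hᵀ·S⁻¹ = [-180/577; -34/577]
x' − x̄ = [2880/577, 544/577] = K·y
y = (KᵀK)⁻¹·Kᵀ·(x' − x̄) = [-16]
z = y + H·x̄ = [-16] + [17] = [1]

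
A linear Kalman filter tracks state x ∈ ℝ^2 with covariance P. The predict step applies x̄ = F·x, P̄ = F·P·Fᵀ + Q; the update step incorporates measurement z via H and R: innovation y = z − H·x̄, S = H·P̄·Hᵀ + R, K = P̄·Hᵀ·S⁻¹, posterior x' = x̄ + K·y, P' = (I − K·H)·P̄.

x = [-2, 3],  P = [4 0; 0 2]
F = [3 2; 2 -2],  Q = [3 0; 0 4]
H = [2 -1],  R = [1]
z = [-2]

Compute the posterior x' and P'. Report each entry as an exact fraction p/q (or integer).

x̄ = F·x = [0, -10]
P̄ = F·P·Fᵀ + Q = [47 16; 16 28]
y = z − H·x̄ = [-12]
S = H·P̄·Hᵀ + R = [153]
K = P̄·Hᵀ·S⁻¹ = [26/51; 4/153]
x' = x̄ + K·y = [-104/17, -526/51]
P' = (I − K·H)·P̄ = [123/17 712/51; 712/51 4268/153]

x' = [-104/17, -526/51]
P' = [123/17 712/51; 712/51 4268/153]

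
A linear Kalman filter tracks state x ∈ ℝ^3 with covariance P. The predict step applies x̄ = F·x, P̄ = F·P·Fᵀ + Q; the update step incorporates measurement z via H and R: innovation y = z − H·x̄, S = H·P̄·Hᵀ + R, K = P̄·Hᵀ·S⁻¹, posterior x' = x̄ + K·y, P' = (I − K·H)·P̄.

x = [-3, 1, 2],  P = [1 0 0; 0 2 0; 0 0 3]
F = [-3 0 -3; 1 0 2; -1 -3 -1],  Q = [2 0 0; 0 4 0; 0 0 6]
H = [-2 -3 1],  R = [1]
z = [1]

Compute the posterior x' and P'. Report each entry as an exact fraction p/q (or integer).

x̄ = F·x = [3, 1, -2]
P̄ = F·P·Fᵀ + Q = [38 -21 12; -21 17 -7; 12 -7 28]
y = z − H·x̄ = [12]
S = H·P̄·Hᵀ + R = [76]
K = P̄·Hᵀ·S⁻¹ = [-1/76; -4/19; 25/76]
x' = x̄ + K·y = [54/19, -29/19, 37/19]
P' = (I − K·H)·P̄ = [2887/76 -403/19 937/76; -403/19 259/19 -33/19; 937/76 -33/19 1503/76]

x' = [54/19, -29/19, 37/19]
P' = [2887/76 -403/19 937/76; -403/19 259/19 -33/19; 937/76 -33/19 1503/76]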